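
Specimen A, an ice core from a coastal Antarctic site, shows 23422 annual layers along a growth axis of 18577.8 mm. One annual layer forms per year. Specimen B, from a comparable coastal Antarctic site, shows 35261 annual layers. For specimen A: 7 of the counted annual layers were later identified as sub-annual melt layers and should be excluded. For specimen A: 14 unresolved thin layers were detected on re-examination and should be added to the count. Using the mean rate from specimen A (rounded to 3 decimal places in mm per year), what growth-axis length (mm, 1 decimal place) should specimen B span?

27962.0 mm

Specimen A: correcting the raw count gives 23422 − 7 + 14 = 23429 true annual layers.
A: 18577.8 mm over 23429 years gives 18577.8 / 23429 ≈ 0.793 mm/year.
B's length ≈ 0.793 × 35261 = 27962.0 mm.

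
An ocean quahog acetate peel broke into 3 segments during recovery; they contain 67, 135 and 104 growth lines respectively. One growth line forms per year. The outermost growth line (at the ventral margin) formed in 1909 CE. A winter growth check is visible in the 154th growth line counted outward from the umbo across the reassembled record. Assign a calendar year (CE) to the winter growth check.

Total growth lines = 67 + 135 + 104 = 306.
306 − 154 = 152 growth lines lie beyond the winter growth check toward the ventral margin.
Counting back 152 years from 1909 CE places the winter growth check in 1909 − 152 = 1757 CE.

1757 CE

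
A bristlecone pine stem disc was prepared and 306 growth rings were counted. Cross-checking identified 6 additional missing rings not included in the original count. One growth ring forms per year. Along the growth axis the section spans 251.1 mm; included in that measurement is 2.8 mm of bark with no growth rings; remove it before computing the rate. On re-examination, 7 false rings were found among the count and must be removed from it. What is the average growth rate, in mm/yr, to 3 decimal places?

0.814 mm/yr

Adjusted count: 306 − 7 + 6 = 305 growth rings.
Removing the 2.8 mm offcut leaves 251.1 − 2.8 = 248.3 mm.
248.3 mm over 305 years gives 248.3 / 305 ≈ 0.814 mm/yr.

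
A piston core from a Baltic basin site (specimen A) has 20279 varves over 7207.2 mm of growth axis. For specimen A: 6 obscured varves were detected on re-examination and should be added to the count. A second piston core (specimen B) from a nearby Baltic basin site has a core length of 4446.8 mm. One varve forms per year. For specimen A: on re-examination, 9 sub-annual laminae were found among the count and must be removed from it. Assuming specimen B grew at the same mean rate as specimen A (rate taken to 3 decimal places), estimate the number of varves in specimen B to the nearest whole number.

Specimen A: adjusted count: 20279 − 9 + 6 = 20276 varves.
A: Extension rate ≈ 7207.2 / 20276 = 0.355 mm per year.
B spans 4446.8 / 0.355 = 12526.20 years ≈ 12526 varves.

12526 varves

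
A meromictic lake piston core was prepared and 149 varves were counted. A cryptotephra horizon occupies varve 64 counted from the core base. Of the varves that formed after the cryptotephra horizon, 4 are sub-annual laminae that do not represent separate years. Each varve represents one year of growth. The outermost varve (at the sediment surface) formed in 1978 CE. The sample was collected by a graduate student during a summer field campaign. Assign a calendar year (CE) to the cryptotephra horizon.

Between varve 64 and the sediment surface there are 149 − 64 = 85 varves.
Excluding 4 false varves: 85 − 4 = 81.
The varve at the sediment surface is 1978 CE, so the cryptotephra horizon dates to 1978 − 81 = 1897 CE.

1897 CE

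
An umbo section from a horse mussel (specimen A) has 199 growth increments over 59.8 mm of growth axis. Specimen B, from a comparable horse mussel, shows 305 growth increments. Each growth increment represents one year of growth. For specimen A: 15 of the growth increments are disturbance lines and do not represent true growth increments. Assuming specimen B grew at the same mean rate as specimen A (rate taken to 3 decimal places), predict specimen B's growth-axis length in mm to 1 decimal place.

Specimen A: after corrections the count is 199 − 15 = 184 growth increments.
A: Mean rate = 59.8 mm / 184 years ≈ 0.325 mm/yr.
Length of B = 0.325 × 305 = 99.1 mm.

99.1 mm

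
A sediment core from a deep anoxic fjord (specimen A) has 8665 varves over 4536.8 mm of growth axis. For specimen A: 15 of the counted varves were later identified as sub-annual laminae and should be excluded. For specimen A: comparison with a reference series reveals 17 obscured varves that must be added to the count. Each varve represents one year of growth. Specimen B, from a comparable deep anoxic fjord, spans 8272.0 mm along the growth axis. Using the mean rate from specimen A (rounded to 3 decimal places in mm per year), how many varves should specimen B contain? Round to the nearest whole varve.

15816 varves

Specimen A: after corrections the count is 8665 − 15 + 17 = 8667 varves.
A: Mean rate = 4536.8 mm / 8667 years ≈ 0.523 mm/year.
B spans 8272.0 / 0.523 = 15816.44 years ≈ 15816 varves.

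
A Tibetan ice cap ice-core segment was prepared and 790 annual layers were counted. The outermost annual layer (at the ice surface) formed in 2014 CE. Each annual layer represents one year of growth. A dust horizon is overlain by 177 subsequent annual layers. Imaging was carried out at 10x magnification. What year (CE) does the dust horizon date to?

There are 177 annual layers younger than the dust horizon.
The annual layer at the ice surface is 2014 CE, so the dust horizon dates to 2014 − 177 = 1837 CE.

1837 CE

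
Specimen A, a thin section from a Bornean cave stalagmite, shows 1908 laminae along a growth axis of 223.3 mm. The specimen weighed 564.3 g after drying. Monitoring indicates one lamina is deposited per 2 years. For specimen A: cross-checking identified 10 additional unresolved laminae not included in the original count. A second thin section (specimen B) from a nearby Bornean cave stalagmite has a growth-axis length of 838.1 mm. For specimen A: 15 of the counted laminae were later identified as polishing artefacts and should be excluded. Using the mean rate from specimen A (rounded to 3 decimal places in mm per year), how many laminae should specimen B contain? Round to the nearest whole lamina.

7103 laminae

Specimen A: true lamina count = 1908 − 15 + 10 = 1903.
Specimen A: multiplying by 2 years per lamina: 1903 × 2 = 3806 years.
A: 223.3 mm over 3806 years gives 223.3 / 3806 ≈ 0.059 mm per year.
B spans 838.1 / 0.059 = 14205.08 years; at 2 years per lamina that is 14205.08 / 2 ≈ 7103 laminae.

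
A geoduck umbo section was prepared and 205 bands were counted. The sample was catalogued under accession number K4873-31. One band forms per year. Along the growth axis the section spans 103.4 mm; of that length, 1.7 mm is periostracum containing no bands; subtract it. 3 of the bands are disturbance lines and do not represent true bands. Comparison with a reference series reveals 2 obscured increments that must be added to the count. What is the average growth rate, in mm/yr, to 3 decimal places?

After corrections the count is 205 − 3 + 2 = 204 bands.
The growth record spans 103.4 − 1.7 = 101.7 mm.
Mean rate = 101.7 mm / 204 years ≈ 0.499 mm/yr.

0.499 mm/yr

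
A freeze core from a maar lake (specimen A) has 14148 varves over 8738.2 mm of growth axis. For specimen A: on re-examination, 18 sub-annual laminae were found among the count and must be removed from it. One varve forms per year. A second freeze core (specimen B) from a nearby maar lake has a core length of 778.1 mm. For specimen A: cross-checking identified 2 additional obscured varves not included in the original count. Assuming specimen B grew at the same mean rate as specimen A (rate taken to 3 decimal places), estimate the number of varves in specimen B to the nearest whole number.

Specimen A: after corrections the count is 14148 − 18 + 2 = 14132 varves.
A: Mean rate = 8738.2 mm / 14132 years ≈ 0.618 mm/yr.
Specimen B: 778.1 mm / 0.618 mm per year = 1259.06 years ≈ 1259 varves.

1259 varves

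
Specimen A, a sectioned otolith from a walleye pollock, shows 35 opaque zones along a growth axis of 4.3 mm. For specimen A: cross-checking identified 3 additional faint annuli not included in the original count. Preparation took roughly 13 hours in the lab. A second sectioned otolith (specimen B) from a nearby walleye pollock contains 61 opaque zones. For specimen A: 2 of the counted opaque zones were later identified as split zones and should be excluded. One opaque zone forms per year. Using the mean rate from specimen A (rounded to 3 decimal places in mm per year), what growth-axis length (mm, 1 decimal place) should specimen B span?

Specimen A: after corrections the count is 35 − 2 + 3 = 36 opaque zones.
A: 4.3 mm over 36 years gives 4.3 / 36 ≈ 0.119 mm per year.
B's length ≈ 0.119 × 61 = 7.3 mm.

7.3 mm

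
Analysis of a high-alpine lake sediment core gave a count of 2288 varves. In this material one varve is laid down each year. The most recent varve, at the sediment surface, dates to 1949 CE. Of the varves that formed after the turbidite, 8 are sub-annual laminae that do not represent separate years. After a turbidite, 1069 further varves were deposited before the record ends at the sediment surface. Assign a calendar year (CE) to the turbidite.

1069 varves formed after the turbidite.
Removing the 8 false varves leaves 1069 − 8 = 1061 true varves beyond the turbidite.
The varve at the sediment surface is 1949 CE, so the turbidite dates to 1949 − 1061 = 888 CE.

888 CE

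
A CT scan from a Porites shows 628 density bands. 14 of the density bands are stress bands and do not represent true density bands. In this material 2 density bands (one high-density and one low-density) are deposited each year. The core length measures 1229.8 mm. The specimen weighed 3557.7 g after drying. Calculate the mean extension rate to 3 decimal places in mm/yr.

After corrections the count is 628 − 14 = 614 density bands.
614 density bands at 2 per year is 614 / 2 = 307 years.
Extension rate ≈ 1229.8 / 307 = 4.006 mm/yr.

4.006 mm/yr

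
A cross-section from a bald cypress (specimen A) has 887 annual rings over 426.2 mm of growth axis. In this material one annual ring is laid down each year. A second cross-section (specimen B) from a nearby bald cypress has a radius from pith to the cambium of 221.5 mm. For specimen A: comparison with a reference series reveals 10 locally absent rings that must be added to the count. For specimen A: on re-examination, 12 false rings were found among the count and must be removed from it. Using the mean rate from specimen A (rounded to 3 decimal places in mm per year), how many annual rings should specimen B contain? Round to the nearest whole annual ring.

Specimen A: after corrections the count is 887 − 12 + 10 = 885 annual rings.
A: Mean rate = 426.2 mm / 885 years ≈ 0.482 mm/yr.
For B, 221.5 / 0.482 = 459.54 years ≈ 460 annual rings.

460 annual rings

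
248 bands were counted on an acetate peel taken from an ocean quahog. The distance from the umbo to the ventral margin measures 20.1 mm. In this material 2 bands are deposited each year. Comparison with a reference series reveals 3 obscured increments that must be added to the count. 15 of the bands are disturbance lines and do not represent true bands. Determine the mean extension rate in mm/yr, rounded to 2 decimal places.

0.17 mm/yr

After corrections the count is 248 − 15 + 3 = 236 bands.
With 2 bands per year, 236 / 2 = 118 years.
Mean rate = 20.1 mm / 118 years ≈ 0.17 mm/yr.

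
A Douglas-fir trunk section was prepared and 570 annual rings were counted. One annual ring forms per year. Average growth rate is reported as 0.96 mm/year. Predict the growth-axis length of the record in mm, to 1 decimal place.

547.2 mm

570 years of growth are recorded.
Length ≈ 0.96 × 570 = 547.2 mm.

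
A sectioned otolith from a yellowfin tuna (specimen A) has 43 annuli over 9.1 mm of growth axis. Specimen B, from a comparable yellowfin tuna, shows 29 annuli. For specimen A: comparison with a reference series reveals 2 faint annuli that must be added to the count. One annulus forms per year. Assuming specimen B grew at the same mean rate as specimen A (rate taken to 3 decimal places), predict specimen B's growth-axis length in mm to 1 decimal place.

Specimen A: after corrections the count is 43 + 2 = 45 annuli.
A: 9.1 mm over 45 years gives 9.1 / 45 ≈ 0.202 mm/yr.
B's length ≈ 0.202 × 29 = 5.9 mm.

5.9 mm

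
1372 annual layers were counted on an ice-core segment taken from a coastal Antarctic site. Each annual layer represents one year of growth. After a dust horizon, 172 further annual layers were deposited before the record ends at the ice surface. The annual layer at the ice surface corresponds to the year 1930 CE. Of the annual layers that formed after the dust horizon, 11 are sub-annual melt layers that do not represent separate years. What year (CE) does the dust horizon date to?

There are 172 annual layers younger than the dust horizon.
Excluding 11 false annual layers: 172 − 11 = 161.
1930 − 161 = 1769 CE.

1769 CE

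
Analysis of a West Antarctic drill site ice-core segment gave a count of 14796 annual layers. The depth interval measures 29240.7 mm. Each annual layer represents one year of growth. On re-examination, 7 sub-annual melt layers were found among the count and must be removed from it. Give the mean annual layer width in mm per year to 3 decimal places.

1.977 mm per year

True annual layer count = 14796 − 7 = 14789.
29240.7 mm over 14789 years gives 29240.7 / 14789 ≈ 1.977 mm per year.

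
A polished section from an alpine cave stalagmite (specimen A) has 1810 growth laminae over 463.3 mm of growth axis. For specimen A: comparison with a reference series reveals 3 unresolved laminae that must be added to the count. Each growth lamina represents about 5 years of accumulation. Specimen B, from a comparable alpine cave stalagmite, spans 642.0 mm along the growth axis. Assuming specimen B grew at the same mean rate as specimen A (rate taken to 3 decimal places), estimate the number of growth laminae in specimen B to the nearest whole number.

Specimen A: true growth lamina count = 1810 + 3 = 1813.
Specimen A: at 5 years per growth lamina, 1813 × 5 = 9065 years.
A: Extension rate ≈ 463.3 / 9065 = 0.051 mm/year.
B spans 642.0 / 0.051 = 12588.24 years; at 5 years per growth lamina that is 12588.24 / 5 ≈ 2518 growth laminae.

2518 growth laminae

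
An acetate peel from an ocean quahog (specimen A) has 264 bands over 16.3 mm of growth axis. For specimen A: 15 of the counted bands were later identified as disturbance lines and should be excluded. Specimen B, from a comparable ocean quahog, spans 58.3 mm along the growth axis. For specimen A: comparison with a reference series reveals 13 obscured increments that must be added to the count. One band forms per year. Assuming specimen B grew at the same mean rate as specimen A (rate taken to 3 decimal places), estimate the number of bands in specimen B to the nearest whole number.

Specimen A: true band count = 264 − 15 + 13 = 262.
A: 16.3 mm over 262 years gives 16.3 / 262 ≈ 0.062 mm/year.
For B, 58.3 / 0.062 = 940.32 years ≈ 940 bands.

940 bands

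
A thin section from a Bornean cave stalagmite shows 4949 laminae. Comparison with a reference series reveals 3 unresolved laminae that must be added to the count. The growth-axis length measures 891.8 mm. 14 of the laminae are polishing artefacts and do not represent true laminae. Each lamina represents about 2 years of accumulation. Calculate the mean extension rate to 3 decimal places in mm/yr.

0.090 mm/yr

Correcting the raw count gives 4949 − 14 + 3 = 4938 true laminae.
At 2 years per lamina, 4938 × 2 = 9876 years.
Extension rate ≈ 891.8 / 9876 = 0.090 mm/yr.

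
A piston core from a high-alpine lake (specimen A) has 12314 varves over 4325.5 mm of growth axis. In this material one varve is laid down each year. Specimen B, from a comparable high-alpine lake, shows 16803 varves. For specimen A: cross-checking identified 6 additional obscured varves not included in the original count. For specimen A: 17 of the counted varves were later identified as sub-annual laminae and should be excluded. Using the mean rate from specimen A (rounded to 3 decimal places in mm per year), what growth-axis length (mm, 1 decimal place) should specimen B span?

5914.7 mm

Specimen A: true varve count = 12314 − 17 + 6 = 12303.
A: 4325.5 mm over 12303 years gives 4325.5 / 12303 ≈ 0.352 mm/yr.
B's length ≈ 0.352 × 16803 = 5914.7 mm.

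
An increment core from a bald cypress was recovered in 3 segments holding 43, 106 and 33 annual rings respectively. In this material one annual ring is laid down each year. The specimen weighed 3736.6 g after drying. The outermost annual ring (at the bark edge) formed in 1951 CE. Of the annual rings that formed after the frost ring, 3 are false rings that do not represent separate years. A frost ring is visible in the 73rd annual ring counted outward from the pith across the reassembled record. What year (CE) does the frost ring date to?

1845 CE

Total annual rings = 43 + 106 + 33 = 182.
The frost ring sits at annual ring 73 from the pith, so 182 − 73 = 109 annual rings formed after it.
109 − 3 false = 106 true annual rings after the frost ring.
The annual ring at the bark edge is 1951 CE, so the frost ring dates to 1951 − 106 = 1845 CE.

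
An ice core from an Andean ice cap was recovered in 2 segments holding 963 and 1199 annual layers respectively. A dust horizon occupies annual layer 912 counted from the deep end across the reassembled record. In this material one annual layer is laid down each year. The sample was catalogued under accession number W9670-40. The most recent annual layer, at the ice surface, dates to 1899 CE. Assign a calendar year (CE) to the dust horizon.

649 CE

Total annual layers = 963 + 1199 = 2162.
Between annual layer 912 and the ice surface there are 2162 − 912 = 1250 annual layers.
1899 − 1250 = 649 CE.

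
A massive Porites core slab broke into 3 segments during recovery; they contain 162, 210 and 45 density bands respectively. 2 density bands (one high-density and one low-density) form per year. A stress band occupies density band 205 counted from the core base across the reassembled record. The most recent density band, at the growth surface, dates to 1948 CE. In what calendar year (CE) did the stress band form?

1842 CE

Total density bands = 162 + 210 + 45 = 417.
Between density band 205 and the growth surface there are 417 − 205 = 212 density bands.
Dividing by 2 density bands per year: 212 / 2 = 106 years.
Counting back 106 years from 1948 CE places the stress band in 1948 − 106 = 1842 CE.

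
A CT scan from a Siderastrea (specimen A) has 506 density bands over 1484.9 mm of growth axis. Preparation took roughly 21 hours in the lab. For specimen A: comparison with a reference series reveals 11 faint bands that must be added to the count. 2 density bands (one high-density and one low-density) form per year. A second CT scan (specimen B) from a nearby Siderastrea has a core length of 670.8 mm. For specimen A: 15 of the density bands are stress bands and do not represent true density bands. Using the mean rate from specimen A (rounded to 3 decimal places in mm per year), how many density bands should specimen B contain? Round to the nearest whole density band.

Specimen A: adjusted count: 506 − 15 + 11 = 502 density bands.
Specimen A: with 2 density bands per year, 502 / 2 = 251 years.
A: Mean rate = 1484.9 mm / 251 years ≈ 5.916 mm/year.
Specimen B: 670.8 mm / 5.916 mm per year = 113.39 years; at 2 density bands per year that is 113.39 × 2 ≈ 227 density bands.

227 density bands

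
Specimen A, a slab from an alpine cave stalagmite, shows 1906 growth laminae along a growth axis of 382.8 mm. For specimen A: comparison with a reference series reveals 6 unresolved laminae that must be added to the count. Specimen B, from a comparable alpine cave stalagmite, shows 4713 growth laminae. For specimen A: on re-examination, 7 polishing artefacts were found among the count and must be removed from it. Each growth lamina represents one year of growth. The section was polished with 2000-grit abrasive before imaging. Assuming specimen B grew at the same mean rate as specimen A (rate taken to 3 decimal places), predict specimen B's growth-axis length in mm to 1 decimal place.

Specimen A: after corrections the count is 1906 − 7 + 6 = 1905 growth laminae.
A: Mean rate = 382.8 mm / 1905 years ≈ 0.201 mm/yr.
B's length ≈ 0.201 × 4713 = 947.3 mm.

947.3 mm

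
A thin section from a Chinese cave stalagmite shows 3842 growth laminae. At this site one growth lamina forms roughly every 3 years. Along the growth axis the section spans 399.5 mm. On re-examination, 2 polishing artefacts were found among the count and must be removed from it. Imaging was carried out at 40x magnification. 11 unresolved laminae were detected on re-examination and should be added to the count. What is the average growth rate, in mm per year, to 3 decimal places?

True growth lamina count = 3842 − 2 + 11 = 3851.
At 3 years per growth lamina, 3851 × 3 = 11553 years.
399.5 mm over 11553 years gives 399.5 / 11553 ≈ 0.035 mm per year.

0.035 mm per year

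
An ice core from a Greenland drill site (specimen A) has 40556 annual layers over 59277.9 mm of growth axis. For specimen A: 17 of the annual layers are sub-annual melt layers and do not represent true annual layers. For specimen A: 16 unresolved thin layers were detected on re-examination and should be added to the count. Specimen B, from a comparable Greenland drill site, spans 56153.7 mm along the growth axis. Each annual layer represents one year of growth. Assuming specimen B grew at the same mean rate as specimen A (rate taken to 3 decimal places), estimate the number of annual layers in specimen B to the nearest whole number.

Specimen A: adjusted count: 40556 − 17 + 16 = 40555 annual layers.
A: Extension rate ≈ 59277.9 / 40555 = 1.462 mm/year.
For B, 56153.7 / 1.462 = 38408.82 years ≈ 38409 annual layers.

38409 annual layers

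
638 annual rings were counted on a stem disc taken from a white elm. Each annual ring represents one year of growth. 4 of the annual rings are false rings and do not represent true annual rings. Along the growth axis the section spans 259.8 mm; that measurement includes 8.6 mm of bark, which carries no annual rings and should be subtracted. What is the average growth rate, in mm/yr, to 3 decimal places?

0.396 mm/yr

Adjusted count: 638 − 4 = 634 annual rings.
The growth record spans 259.8 − 8.6 = 251.2 mm.
Mean rate = 251.2 mm / 634 years ≈ 0.396 mm/yr.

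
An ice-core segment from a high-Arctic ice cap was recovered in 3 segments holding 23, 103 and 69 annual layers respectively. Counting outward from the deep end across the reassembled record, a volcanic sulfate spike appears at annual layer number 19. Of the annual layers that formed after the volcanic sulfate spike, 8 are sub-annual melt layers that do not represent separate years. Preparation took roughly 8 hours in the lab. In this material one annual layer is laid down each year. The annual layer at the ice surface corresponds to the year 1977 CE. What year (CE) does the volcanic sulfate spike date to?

1809 CE

Total annual layers = 23 + 103 + 69 = 195.
Between annual layer 19 and the ice surface there are 195 − 19 = 176 annual layers.
176 − 8 false = 168 true annual layers after the volcanic sulfate spike.
The annual layer at the ice surface is 1977 CE, so the volcanic sulfate spike dates to 1977 − 168 = 1809 CE.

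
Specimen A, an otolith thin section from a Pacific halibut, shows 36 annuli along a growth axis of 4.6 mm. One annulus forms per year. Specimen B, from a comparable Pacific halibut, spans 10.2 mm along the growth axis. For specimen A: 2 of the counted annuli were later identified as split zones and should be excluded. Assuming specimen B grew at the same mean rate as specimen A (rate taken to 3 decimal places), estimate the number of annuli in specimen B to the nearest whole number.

76 annuli

Specimen A: after corrections the count is 36 − 2 = 34 annuli.
A: Mean rate = 4.6 mm / 34 years ≈ 0.135 mm/yr.
B spans 10.2 / 0.135 = 75.56 years ≈ 76 annuli.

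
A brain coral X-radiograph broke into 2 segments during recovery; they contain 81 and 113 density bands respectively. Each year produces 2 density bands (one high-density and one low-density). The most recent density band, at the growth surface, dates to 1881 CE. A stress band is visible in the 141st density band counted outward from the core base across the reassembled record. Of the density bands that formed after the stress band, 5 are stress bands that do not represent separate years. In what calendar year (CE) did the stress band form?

1857 CE

Total density bands = 81 + 113 = 194.
194 − 141 = 53 density bands lie beyond the stress band toward the growth surface.
53 − 5 false = 48 true density bands after the stress band.
Dividing by 2 density bands per year: 48 / 2 = 24 years.
The density band at the growth surface is 1881 CE, so the stress band dates to 1881 − 24 = 1857 CE.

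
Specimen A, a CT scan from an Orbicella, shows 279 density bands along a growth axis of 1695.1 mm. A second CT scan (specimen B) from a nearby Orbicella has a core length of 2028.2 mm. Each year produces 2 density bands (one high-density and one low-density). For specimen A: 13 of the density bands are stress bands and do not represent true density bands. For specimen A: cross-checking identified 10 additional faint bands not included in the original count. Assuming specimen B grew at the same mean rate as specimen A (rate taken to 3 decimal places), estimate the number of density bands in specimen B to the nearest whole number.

330 density bands

Specimen A: adjusted count: 279 − 13 + 10 = 276 density bands.
Specimen A: with 2 density bands per year, 276 / 2 = 138 years.
A: 1695.1 mm over 138 years gives 1695.1 / 138 ≈ 12.283 mm/year.
For B, 2028.2 / 12.283 = 165.12 years; at 2 density bands per year that is 165.12 × 2 ≈ 330 density bands.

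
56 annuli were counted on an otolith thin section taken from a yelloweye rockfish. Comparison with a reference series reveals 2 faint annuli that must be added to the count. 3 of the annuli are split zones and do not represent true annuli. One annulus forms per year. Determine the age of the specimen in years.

Correcting the raw count gives 56 − 3 + 2 = 55 true annuli.
With a one-to-one annulus periodicity this is 55 years.

55 years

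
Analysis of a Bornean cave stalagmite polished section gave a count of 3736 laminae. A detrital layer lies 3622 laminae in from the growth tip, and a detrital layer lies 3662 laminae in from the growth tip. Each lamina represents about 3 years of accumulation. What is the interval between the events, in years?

Separation: 3662 − 3622 = 40 laminae.
40 laminae at 3 years each span 40 × 3 = 120 years.

120 years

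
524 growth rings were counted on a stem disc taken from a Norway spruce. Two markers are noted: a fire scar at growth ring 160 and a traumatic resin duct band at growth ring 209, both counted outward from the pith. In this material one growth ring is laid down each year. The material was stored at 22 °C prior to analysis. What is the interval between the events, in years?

Separation: 209 − 160 = 49 growth rings.
One growth ring per year makes the interval 49 years.

49 yr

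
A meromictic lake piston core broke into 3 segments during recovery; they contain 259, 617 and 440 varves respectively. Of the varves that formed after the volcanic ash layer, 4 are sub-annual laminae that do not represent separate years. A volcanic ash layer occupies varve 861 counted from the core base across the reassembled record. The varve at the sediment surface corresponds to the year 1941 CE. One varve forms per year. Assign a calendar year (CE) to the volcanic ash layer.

Total varves = 259 + 617 + 440 = 1316.
Between varve 861 and the sediment surface there are 1316 − 861 = 455 varves.
Excluding 4 false varves: 455 − 4 = 451.
1941 − 451 = 1490 CE.

1490 CE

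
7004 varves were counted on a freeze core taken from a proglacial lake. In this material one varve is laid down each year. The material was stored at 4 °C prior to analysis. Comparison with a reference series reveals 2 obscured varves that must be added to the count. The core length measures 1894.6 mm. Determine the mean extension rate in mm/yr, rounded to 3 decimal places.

Adjusted count: 7004 + 2 = 7006 varves.
Extension rate ≈ 1894.6 / 7006 = 0.270 mm/yr.

0.270 mm/yr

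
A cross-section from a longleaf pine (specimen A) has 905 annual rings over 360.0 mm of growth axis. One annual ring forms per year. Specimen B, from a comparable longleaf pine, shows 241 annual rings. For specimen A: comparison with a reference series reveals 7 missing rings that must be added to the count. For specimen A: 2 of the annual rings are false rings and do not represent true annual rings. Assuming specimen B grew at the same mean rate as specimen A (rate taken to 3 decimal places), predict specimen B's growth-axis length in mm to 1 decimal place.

95.4 mm

Specimen A: after corrections the count is 905 − 2 + 7 = 910 annual rings.
A: Mean rate = 360.0 mm / 910 years ≈ 0.396 mm/yr.
B's length ≈ 0.396 × 241 = 95.4 mm.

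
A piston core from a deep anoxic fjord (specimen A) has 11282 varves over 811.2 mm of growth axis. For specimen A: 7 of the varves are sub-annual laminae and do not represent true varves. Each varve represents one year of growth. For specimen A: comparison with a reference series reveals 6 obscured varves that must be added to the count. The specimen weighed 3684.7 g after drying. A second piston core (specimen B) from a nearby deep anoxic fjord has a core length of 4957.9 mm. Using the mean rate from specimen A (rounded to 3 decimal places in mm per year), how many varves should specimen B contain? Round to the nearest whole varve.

Specimen A: true varve count = 11282 − 7 + 6 = 11281.
A: Extension rate ≈ 811.2 / 11281 = 0.072 mm/yr.
B spans 4957.9 / 0.072 = 68859.72 years ≈ 68860 varves.

68860 varves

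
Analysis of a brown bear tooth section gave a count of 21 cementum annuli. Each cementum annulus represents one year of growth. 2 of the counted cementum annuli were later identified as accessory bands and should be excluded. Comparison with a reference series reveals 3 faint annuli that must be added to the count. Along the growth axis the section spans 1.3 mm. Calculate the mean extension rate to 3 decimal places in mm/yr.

0.059 mm/yr

True cementum annulus count = 21 − 2 + 3 = 22.
1.3 mm over 22 years gives 1.3 / 22 ≈ 0.059 mm/yr.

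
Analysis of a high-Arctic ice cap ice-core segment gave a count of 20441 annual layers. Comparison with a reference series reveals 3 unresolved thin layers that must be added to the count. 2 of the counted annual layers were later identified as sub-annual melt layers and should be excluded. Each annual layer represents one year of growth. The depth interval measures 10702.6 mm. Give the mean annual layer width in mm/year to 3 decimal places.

After corrections the count is 20441 − 2 + 3 = 20442 annual layers.
Mean rate = 10702.6 mm / 20442 years ≈ 0.524 mm/year.

0.524 mm/year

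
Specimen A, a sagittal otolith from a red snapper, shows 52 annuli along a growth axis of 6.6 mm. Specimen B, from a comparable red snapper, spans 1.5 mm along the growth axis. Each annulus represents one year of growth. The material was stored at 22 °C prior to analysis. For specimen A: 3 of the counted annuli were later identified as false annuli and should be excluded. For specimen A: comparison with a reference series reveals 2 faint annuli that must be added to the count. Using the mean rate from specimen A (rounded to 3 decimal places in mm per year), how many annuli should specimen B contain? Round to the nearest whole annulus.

Specimen A: after corrections the count is 52 − 3 + 2 = 51 annuli.
A: Extension rate ≈ 6.6 / 51 = 0.129 mm per year.
For B, 1.5 / 0.129 = 11.63 years ≈ 12 annuli.

12 annuli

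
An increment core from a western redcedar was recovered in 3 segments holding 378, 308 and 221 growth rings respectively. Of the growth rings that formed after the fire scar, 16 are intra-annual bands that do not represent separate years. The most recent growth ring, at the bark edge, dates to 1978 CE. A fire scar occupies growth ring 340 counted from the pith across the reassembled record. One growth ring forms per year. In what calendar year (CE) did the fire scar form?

Total growth rings = 378 + 308 + 221 = 907.
907 − 340 = 567 growth rings lie beyond the fire scar toward the bark edge.
Excluding 16 false growth rings: 567 − 16 = 551.
The growth ring at the bark edge is 1978 CE, so the fire scar dates to 1978 − 551 = 1427 CE.

1427 CE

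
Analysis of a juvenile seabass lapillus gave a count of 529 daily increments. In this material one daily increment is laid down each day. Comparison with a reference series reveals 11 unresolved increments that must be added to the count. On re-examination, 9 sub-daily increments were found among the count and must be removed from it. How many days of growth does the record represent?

After corrections the count is 529 − 9 + 11 = 531 daily increments.
At one daily increment per day, that is 531 days.

531 days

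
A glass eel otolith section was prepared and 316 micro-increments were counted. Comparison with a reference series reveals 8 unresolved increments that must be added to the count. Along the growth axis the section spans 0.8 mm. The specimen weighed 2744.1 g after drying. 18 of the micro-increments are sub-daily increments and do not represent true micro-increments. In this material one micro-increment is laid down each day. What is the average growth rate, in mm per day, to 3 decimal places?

Correcting the raw count gives 316 − 18 + 8 = 306 true micro-increments.
Extension rate ≈ 0.8 / 306 = 0.003 mm per day.

0.003 mm per day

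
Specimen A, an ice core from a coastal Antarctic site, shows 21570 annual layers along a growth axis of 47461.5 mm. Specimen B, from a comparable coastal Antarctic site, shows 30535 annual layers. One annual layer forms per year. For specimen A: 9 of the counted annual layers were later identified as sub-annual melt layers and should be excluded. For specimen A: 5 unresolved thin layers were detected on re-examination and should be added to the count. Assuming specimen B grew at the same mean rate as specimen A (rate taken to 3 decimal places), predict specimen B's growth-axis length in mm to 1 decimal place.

Specimen A: adjusted count: 21570 − 9 + 5 = 21566 annual layers.
A: Mean rate = 47461.5 mm / 21566 years ≈ 2.201 mm per year.
B's length ≈ 2.201 × 30535 = 67207.5 mm.

67207.5 mm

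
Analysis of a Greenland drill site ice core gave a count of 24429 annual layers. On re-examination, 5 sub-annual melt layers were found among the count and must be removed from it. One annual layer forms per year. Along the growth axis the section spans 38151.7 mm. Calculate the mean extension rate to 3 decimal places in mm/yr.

Adjusted count: 24429 − 5 = 24424 annual layers.
38151.7 mm over 24424 years gives 38151.7 / 24424 ≈ 1.562 mm/yr.

1.562 mm/yr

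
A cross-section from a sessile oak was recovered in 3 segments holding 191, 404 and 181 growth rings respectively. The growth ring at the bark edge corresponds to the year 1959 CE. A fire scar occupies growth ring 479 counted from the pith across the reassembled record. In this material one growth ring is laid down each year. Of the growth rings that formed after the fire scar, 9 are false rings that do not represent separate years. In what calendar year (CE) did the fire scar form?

Total growth rings = 191 + 404 + 181 = 776.
The fire scar sits at growth ring 479 from the pith, so 776 − 479 = 297 growth rings formed after it.
Removing the 9 false growth rings leaves 297 − 9 = 288 true growth rings beyond the fire scar.
1959 − 288 = 1671 CE.

1671 CE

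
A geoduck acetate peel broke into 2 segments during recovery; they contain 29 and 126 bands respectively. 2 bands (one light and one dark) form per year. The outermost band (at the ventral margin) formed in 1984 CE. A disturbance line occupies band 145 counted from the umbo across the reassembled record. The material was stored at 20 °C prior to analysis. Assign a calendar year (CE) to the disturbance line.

Total bands = 29 + 126 = 155.
Between band 145 and the ventral margin there are 155 − 145 = 10 bands.
Dividing by 2 bands per year: 10 / 2 = 5 years.
Counting back 5 years from 1984 CE places the disturbance line in 1984 − 5 = 1979 CE.

1979 CE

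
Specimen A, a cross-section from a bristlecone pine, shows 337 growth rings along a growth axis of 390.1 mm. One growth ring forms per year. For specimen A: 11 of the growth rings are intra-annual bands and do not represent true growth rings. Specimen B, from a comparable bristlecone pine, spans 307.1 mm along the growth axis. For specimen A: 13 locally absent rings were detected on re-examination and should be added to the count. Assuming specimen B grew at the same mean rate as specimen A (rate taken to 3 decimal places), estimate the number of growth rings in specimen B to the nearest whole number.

267 growth rings

Specimen A: after corrections the count is 337 − 11 + 13 = 339 growth rings.
A: Mean rate = 390.1 mm / 339 years ≈ 1.151 mm/yr.
Specimen B: 307.1 mm / 1.151 mm per year = 266.81 years ≈ 267 growth rings.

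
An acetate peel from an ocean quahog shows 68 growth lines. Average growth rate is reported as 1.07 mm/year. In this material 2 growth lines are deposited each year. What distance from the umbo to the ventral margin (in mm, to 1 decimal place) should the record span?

36.4 mm

Dividing by 2 growth lines per year: 68 / 2 = 34 years.
Predicted length = 1.07 mm/year × 34 years = 36.4 mm.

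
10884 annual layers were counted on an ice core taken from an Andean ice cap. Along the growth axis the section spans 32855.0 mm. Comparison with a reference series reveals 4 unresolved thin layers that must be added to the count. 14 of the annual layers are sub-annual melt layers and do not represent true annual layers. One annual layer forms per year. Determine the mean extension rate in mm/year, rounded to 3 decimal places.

Correcting the raw count gives 10884 − 14 + 4 = 10874 true annual layers.
Mean rate = 32855.0 mm / 10874 years ≈ 3.021 mm/year.

3.021 mm/year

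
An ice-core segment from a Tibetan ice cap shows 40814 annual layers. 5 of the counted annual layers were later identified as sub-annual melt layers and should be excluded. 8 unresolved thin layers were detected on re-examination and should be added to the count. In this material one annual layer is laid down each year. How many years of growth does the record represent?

40817 yr

After corrections the count is 40814 − 5 + 8 = 40817 annual layers.
With a one-to-one annual layer periodicity this is 40817 years.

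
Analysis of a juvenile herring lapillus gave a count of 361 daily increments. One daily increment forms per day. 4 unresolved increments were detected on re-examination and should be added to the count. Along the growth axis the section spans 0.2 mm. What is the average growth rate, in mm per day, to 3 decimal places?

0.001 mm per day

True daily increment count = 361 + 4 = 365.
0.2 mm over 365 days gives 0.2 / 365 ≈ 0.001 mm per day.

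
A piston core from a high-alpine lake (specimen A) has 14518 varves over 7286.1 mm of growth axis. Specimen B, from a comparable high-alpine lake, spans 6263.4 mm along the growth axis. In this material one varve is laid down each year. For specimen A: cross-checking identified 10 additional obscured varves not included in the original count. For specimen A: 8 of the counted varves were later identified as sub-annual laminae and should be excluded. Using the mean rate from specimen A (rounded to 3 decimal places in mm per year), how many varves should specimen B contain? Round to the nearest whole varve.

12477 varves

Specimen A: correcting the raw count gives 14518 − 8 + 10 = 14520 true varves.
A: 7286.1 mm over 14520 years gives 7286.1 / 14520 ≈ 0.502 mm/yr.
Specimen B: 6263.4 mm / 0.502 mm per year = 12476.89 years ≈ 12477 varves.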